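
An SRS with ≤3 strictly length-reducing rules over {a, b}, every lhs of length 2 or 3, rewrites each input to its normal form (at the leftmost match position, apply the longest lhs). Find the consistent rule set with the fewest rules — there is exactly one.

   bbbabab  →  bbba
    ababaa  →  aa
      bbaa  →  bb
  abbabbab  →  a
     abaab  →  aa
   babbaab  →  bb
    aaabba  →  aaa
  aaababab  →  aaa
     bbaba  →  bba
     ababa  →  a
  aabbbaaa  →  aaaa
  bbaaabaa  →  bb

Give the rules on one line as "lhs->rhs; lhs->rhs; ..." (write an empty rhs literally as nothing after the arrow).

ab->a; aba->a; baa->b

  | bbbabab => bbbab => bbba
  | ababaa => abaa => aa
  | bbaa => bb
  | abbabbab => ababbab => abbab => abab => ab => a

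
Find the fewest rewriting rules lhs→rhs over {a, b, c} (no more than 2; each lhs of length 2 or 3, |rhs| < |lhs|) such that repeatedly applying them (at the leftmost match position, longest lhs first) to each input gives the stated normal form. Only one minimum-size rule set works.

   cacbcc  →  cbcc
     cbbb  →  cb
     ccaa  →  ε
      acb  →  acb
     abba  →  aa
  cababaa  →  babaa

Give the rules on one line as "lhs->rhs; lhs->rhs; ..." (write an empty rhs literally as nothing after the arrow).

bb->; ca->

  | cacbcc => cbcc
  | cbbb => cb
  | ccaa => ca => ε
  | acb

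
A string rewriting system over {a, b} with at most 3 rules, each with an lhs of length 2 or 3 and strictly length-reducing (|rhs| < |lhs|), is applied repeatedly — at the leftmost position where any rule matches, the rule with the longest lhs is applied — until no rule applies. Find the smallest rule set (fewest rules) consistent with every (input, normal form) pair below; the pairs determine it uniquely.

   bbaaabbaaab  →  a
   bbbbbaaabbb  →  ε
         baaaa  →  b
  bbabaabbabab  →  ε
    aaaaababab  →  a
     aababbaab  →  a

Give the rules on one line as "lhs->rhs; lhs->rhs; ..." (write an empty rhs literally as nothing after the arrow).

aab->; ba->b; bb->

  | bbaaabbaaab => aaabbaaab => abaaab => abaab => abab => abb => a
  | bbbbbaaabbb => bbbaaabbb => baaabbb => baabbb => babbb => bbbb => bb => ε
  | baaaa => baaa => baa => ba => b
  | bbabaabbabab => abaabbabab => ababbabab => abbbabab => ababab => abbab => aab => ε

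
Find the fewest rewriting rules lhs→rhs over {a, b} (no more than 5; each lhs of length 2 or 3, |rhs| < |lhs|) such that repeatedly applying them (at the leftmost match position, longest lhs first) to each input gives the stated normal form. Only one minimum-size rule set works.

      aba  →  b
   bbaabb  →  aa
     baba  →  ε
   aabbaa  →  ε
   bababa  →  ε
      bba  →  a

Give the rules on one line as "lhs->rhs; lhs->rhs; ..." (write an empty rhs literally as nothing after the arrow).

  | aba => b
  | bbaabb => aabb => aa
  | baba => ba => ε
  | aabbaa => aaaa => ba => ε

aaa->b; aba->b; ba->; bb->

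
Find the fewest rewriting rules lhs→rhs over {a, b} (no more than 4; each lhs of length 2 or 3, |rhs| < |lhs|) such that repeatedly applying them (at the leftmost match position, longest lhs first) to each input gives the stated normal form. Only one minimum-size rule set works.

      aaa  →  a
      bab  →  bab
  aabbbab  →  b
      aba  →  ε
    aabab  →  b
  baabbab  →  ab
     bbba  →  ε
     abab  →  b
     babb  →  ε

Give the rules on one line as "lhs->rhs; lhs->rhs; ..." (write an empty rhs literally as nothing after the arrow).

aa->a; aba->; baa->; bb->a

  | aaa => aa => a
  | bab
  | aabbbab => abbbab => aabab => abab => b
  | aba => ε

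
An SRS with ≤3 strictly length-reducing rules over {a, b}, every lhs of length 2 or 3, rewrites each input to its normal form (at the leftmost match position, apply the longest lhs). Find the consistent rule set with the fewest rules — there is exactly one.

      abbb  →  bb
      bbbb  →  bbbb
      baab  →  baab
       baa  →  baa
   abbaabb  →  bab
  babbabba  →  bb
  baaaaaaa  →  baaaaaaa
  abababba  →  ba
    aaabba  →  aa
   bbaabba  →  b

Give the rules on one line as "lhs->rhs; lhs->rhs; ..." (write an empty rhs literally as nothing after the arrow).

aba->a; abb->b; bba->b

  | abbb => bb
  | bbbb
  | baab
  | baa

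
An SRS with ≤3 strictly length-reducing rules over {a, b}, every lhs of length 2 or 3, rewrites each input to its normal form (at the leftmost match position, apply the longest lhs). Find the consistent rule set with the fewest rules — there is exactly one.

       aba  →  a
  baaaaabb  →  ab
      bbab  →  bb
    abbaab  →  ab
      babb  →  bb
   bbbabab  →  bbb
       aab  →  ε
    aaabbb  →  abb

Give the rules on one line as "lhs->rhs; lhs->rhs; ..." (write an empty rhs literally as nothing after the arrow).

  | aba => a
  | baaaaabb => aaaabb => aabab => baab => ab
  | bbab => bb
  | abbaab => abab => ab

aab->ba; ba->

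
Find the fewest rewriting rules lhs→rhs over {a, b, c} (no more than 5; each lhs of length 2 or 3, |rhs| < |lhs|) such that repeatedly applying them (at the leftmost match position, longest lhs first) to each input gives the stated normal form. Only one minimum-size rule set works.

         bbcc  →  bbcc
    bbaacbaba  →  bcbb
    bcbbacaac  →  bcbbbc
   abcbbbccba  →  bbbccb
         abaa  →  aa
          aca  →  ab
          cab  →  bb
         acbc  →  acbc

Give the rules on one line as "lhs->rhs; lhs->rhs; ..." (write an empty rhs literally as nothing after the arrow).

abc->; ba->b; baa->a; ca->b

  | bbcc
  | bbaacbaba => bacbaba => bcbaba => bcbba => bcbb
  | bcbbacaac => bcbbcaac => bcbbbac => bcbbbc
  | abcbbbccba => bbbccba => bbbccb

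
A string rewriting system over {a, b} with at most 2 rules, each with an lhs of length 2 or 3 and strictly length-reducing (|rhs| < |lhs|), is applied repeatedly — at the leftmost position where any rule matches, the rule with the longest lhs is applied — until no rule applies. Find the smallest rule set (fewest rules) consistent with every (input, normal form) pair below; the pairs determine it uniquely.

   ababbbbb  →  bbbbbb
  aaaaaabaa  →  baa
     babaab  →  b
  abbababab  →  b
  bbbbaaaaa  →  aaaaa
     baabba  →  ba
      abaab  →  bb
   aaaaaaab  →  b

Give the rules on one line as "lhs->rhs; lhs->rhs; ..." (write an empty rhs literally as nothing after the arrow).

ab->b; bba->a

  | ababbbbb => babbbbb => bbbbbb
  | aaaaaabaa => aaaaabaa => aaaabaa => aaabaa => aabaa => abaa => baa
  | babaab => bbaab => aab => ab => b
  | abbababab => bbababab => ababab => babab => bbab => ab => b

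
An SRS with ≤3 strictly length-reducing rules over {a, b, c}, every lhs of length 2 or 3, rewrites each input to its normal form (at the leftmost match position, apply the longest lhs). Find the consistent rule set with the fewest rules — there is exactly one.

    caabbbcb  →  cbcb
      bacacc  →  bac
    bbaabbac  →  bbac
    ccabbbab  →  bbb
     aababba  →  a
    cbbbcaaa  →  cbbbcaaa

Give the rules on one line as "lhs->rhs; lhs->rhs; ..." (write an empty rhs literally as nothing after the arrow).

  | caabbbcb => cabbcb => cbcb
  | bacacc => bacab => bac
  | bbaabbac => bbabac => bbac
  | ccabbbab => babbbab => bbbab => bbb

ab->; cc->b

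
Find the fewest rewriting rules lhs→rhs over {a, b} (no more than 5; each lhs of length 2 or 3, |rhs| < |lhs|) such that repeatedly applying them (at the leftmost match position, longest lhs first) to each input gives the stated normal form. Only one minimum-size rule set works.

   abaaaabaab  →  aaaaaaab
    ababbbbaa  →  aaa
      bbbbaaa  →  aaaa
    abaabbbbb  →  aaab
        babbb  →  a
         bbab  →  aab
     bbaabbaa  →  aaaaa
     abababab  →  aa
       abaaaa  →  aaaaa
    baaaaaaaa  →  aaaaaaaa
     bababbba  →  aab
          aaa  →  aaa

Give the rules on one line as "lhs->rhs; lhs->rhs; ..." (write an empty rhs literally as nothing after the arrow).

  | abaaaabaab => aaaaabaab => aaaaaaab
  | ababbbbaa => abbbbbaa => abbbaa => abaa => aaa
  | bbbbaaa => abbaaa => aaaa
  | abaabbbbb => aaabbbbb => aaabbb => aaab

abb->a; ba->b; baa->aa; bb->a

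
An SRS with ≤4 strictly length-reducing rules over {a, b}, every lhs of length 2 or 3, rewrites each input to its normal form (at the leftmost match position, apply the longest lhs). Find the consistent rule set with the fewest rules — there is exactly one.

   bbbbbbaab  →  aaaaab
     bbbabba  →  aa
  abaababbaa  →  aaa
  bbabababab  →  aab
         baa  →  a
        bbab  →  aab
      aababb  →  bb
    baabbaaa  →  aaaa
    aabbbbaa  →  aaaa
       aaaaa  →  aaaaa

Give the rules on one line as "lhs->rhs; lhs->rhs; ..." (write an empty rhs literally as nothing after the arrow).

abb->bb; ba->; bba->aa

  | bbbbbbaab => bbbbaaab => bbaaaab => aaaaab
  | bbbabba => baabba => abba => bba => aa
  | abaababbaa => aababbaa => aabbaa => abbaa => bbaa => aaa
  | bbabababab => aabababab => aababab => aabab => aab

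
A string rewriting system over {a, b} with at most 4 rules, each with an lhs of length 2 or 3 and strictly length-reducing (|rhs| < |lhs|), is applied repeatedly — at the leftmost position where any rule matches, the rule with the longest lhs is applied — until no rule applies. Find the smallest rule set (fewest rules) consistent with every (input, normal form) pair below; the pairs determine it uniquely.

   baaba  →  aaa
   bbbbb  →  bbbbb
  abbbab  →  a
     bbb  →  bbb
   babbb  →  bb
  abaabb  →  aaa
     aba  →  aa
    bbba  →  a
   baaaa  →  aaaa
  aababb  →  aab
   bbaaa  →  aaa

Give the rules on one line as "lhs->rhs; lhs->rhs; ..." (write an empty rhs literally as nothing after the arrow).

  | baaba => aaba => aaa
  | bbbbb
  | abbbab => abab => a
  | bbb

abb->a; ba->a; bab->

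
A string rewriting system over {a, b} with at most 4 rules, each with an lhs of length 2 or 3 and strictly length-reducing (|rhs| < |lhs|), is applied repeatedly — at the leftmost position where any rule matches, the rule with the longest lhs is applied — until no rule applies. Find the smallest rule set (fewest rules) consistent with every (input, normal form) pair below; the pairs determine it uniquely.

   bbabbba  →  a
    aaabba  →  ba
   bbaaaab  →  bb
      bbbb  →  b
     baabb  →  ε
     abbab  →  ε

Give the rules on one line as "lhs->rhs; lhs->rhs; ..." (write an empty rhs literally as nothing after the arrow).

  | bbabbba => bbaaba => bbaba => bbba => a
  | aaabba => bbbba => ba
  | bbaaaab => bbbbab => bab => bb
  | bbbb => b

aaa->bb; ab->b; abb->aa; bbb->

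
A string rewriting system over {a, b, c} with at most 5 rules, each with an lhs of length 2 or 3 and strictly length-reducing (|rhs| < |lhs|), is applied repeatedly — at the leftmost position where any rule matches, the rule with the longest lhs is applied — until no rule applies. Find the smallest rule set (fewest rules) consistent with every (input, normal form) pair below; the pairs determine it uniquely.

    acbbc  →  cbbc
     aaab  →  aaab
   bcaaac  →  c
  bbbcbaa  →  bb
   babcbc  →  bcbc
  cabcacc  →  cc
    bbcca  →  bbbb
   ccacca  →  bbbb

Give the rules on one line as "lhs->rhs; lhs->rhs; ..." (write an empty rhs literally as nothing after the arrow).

ac->c; ba->; ca->a; cca->bb

  | acbbc => cbbc
  | aaab
  | bcaaac => baaac => aac => ac => c
  | bbbcbaa => bbbca => bbba => bb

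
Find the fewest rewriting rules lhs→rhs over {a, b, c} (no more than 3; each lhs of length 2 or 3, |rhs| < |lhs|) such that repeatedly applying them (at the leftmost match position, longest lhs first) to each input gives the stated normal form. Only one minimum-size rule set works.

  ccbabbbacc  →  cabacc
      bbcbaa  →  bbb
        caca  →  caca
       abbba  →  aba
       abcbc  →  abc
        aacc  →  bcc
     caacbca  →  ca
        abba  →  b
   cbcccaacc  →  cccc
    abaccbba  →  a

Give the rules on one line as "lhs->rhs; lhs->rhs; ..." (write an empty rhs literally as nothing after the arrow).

  | ccbabbbacc => cabbbacc => cabacc
  | bbcbaa => bbaa => bbb
  | caca
  | abbba => aba

aa->b; abb->a; cb->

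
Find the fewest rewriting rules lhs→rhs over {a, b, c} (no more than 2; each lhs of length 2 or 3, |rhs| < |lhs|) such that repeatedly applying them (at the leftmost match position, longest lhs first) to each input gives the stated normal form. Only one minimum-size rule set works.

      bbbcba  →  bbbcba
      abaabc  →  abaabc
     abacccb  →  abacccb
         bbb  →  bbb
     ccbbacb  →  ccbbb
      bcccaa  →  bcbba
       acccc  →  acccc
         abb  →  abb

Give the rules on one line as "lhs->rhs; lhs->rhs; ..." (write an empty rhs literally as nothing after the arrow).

  | bbbcba
  | abaabc
  | abacccb
  | bbb

acb->b; cca->bb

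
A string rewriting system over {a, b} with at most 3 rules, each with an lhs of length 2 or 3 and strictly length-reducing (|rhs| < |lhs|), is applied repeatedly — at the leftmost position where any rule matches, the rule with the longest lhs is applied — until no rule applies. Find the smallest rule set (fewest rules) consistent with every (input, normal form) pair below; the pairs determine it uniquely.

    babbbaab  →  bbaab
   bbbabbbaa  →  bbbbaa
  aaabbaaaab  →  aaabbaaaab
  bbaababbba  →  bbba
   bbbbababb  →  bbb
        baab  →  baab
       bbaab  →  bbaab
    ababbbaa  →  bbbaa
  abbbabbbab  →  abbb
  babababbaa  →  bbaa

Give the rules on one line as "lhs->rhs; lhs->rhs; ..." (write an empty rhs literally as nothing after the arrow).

aba->; bab->

  | babbbaab => bbaab
  | bbbabbbaa => bbbbaa
  | aaabbaaaab
  | bbaababbba => bbabbba => bbba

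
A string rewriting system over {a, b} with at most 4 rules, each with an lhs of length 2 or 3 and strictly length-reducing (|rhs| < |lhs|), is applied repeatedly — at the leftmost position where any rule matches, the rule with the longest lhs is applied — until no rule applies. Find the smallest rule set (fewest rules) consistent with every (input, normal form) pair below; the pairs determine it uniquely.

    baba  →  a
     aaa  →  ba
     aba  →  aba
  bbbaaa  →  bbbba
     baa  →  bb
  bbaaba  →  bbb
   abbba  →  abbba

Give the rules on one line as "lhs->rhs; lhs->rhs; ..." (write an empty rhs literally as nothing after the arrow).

  | baba => a
  | aaa => ba
  | aba
  | bbbaaa => bbbba

aa->b; aab->a; bab->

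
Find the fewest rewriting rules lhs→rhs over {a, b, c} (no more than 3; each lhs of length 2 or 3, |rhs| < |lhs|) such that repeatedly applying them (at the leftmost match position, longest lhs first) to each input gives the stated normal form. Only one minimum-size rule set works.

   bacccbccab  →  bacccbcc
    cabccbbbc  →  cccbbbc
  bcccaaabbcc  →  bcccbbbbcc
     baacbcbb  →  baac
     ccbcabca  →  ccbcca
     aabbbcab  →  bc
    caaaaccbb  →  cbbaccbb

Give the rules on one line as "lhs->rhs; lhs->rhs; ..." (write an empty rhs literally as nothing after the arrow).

  | bacccbccab => bacccbcc
  | cabccbbbc => cccbbbc
  | bcccaaabbcc => bcccbbbbcc
  | baacbcbb => baacab => baac

aaa->bb; ab->; bcb->a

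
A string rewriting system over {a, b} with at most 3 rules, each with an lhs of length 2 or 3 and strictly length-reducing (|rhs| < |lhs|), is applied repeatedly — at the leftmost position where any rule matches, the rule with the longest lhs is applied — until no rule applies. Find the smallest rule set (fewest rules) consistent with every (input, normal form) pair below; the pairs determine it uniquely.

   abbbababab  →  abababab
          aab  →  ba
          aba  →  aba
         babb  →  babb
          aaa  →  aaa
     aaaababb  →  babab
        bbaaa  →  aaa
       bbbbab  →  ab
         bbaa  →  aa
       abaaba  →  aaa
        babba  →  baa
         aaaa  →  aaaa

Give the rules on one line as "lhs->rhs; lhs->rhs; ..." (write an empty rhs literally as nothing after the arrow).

  | abbbababab => abababab
  | aab => ba
  | aba
  | babb

aab->ba; bba->a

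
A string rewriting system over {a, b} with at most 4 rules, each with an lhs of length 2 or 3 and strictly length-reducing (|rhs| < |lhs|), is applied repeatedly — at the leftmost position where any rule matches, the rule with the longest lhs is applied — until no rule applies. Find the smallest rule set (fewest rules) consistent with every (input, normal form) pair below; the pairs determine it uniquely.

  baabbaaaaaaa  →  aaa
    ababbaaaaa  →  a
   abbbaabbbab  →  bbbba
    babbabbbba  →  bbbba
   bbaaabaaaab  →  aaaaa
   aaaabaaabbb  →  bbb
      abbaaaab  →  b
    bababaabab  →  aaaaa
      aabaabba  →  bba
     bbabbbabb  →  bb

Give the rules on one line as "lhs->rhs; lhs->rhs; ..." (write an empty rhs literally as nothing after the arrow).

ab->a; abb->bb; baa->; bab->a

  | baabbaaaaaaa => bbaaaaaaa => baaaaa => aaa
  | ababbaaaaa => aabbaaaaa => abbaaaaa => bbaaaaa => baaa => a
  | abbbaabbbab => bbbaabbbab => bbbbbab => bbbba
  | babbabbbba => ababbbba => aabbbba => abbbba => bbbba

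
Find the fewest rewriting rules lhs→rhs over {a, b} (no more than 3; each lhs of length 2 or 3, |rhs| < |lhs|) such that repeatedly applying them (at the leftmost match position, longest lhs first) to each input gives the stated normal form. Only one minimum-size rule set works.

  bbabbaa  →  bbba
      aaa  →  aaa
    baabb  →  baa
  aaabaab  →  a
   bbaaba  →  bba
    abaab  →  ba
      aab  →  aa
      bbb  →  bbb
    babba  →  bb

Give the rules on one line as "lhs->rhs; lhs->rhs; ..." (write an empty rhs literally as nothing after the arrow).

ab->a; aba->b

  | bbabbaa => bbabaa => bbba
  | aaa
  | baabb => baab => baa
  | aaabaab => aabab => abb => ab => a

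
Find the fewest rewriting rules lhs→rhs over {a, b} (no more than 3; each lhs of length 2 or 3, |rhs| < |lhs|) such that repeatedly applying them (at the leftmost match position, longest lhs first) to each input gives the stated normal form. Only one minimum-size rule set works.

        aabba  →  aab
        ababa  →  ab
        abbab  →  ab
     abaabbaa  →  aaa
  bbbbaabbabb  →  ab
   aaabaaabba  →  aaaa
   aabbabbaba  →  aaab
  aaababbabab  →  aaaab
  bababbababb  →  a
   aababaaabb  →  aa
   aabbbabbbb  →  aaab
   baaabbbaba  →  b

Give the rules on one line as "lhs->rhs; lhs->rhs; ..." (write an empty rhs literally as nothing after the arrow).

ba->b; bb->b; bbb->

  | aabba => aaba => aab
  | ababa => abba => aba => ab
  | abbab => abab => abb => ab
  | abaabbaa => ababbaa => abbbaa => aaa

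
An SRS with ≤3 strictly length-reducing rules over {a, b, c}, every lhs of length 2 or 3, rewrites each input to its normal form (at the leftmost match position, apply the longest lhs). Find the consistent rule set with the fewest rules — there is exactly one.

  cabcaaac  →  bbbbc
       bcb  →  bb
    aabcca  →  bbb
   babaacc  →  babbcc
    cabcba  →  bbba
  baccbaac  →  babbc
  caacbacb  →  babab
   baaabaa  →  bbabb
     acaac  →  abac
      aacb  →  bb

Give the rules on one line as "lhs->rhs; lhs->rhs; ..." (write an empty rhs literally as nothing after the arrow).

aa->b; ca->b; cb->b

  | cabcaaac => bbcaaac => bbbaac => bbbbc
  | bcb => bb
  | aabcca => bbcca => bbcb => bbb
  | babaacc => babbcc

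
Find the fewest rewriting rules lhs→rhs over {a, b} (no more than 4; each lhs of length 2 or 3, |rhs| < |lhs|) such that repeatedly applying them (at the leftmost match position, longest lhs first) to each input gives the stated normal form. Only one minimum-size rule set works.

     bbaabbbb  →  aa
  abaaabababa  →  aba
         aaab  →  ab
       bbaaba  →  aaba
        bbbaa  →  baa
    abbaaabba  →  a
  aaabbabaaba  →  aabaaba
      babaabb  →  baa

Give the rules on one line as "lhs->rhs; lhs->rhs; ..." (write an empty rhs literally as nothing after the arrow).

aaa->a; bab->b; bb->

  | bbaabbbb => aabbbb => aabb => aa
  | abaaabababa => ababababa => abababa => ababa => aba
  | aaab => ab
  | bbaaba => aaba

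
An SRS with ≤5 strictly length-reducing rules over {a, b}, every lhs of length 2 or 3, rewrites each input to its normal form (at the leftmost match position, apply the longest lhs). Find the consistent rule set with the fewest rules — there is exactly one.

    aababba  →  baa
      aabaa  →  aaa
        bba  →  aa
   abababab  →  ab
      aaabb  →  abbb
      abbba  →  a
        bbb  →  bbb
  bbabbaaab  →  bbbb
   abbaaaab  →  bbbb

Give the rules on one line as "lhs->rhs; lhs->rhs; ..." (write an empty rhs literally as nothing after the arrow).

aab->bb; aba->; bab->; bba->aa

  | aababba => bbabba => aabba => bbba => baa
  | aabaa => bbaa => aaa
  | bba => aa
  | abababab => babab => ab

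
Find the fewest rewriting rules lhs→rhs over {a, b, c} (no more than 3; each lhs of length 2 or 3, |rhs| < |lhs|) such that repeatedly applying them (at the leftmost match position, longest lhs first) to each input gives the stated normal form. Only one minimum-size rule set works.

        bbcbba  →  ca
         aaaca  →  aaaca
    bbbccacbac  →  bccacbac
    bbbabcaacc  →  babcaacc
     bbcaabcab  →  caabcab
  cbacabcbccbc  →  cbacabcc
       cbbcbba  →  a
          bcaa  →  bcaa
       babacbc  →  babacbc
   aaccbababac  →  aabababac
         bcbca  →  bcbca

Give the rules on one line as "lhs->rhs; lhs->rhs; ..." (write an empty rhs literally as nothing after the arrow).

  | bbcbba => cbba => ca
  | aaaca
  | bbbccacbac => bccacbac
  | bbbabcaacc => babcaacc

bb->; ccb->b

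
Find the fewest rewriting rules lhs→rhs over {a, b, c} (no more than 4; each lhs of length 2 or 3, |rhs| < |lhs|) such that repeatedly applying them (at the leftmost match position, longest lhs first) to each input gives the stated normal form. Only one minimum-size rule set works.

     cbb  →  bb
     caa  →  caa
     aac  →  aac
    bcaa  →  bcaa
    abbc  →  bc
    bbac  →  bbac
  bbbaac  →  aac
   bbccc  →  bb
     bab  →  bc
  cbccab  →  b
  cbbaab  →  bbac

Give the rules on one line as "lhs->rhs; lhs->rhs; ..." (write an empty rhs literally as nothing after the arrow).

ab->c; bbb->; cb->b; ccc->

  | cbb => bb
  | caa
  | aac
  | bcaa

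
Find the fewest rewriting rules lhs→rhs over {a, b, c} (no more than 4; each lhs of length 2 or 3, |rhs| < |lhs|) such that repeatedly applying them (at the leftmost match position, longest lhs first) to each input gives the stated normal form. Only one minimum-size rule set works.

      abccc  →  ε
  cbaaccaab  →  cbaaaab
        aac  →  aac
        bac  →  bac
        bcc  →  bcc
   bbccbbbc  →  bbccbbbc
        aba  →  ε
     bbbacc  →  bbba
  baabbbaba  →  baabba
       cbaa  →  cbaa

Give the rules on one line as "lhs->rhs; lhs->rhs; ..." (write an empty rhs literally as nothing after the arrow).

aba->; acc->a; bab->; ccc->a

  | abccc => aba => ε
  | cbaaccaab => cbaaaab
  | aac
  | bac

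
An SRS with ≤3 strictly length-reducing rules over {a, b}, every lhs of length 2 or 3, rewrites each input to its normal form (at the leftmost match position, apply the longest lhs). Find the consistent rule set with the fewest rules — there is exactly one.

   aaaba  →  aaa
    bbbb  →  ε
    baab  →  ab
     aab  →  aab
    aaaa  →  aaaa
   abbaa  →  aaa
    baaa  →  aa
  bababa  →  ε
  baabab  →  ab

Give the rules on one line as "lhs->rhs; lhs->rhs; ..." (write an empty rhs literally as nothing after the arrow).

ba->; bb->

  | aaaba => aaa
  | bbbb => bb => ε
  | baab => ab
  | aab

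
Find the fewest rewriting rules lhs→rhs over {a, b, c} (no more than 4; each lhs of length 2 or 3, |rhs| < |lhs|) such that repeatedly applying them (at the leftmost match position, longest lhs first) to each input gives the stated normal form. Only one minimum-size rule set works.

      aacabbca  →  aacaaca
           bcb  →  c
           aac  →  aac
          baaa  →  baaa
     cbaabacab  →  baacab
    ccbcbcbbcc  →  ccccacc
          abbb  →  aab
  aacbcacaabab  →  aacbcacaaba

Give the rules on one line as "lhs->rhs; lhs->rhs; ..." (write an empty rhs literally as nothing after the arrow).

  | aacabbca => aacaaca
  | bcb => c
  | aac
  | baaa

bab->ba; bb->a; bcb->c; cba->b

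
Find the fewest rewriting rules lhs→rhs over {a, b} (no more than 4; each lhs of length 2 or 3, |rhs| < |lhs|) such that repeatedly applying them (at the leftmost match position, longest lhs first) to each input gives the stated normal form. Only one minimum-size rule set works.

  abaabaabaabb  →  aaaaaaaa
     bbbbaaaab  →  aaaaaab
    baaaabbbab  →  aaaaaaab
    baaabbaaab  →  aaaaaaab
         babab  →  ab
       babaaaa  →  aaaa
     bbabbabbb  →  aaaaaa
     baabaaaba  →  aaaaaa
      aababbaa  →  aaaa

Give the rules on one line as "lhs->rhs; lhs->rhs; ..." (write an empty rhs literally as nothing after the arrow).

  | abaabaabaabb => aaabaabaabb => aaaaabaabb => aaaaaaabb => aaaaaaaa
  | bbbbaaaab => aabaaaab => aaaaaab
  | baaaabbbab => aaaabbbab => aaaaaaab
  | baaabbaaab => aaabbaaab => aaaaaaab

ba->a; bab->; bb->a; bbb->aa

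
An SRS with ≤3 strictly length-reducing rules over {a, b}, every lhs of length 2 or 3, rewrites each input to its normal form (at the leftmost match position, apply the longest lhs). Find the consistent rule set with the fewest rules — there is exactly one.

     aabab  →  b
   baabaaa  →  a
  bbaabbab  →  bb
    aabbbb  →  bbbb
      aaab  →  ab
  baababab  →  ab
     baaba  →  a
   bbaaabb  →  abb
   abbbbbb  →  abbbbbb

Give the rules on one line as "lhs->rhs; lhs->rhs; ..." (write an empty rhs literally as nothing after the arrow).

aa->; ba->

  | aabab => bab => b
  | baabaaa => abaaa => aaa => a
  | bbaabbab => babbab => bbab => bb
  | aabbbb => bbbb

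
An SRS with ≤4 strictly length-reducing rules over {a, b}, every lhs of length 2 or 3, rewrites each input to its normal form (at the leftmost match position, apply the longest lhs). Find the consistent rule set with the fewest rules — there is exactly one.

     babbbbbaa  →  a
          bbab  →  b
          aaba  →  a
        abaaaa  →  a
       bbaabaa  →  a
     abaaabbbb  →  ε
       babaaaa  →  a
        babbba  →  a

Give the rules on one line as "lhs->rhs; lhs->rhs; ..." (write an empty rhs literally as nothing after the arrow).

  | babbbbbaa => abbbbbaa => aabbbaa => bbbaa => abaa => aaa => a
  | bbab => aab => b
  | aaba => ba => a
  | abaaaa => aaaaa => aaa => a

aa->; ba->a; bb->a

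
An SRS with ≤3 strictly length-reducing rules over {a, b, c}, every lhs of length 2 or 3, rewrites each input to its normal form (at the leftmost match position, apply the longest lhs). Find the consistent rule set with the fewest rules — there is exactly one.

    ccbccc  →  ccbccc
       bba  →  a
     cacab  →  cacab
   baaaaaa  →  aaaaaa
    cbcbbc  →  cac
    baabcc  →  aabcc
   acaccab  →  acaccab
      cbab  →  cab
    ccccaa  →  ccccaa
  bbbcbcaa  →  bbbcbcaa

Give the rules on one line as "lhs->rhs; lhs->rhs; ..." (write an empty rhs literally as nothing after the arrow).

  | ccbccc
  | bba => ba => a
  | cacab
  | baaaaaa => aaaaaa

ba->a; cbb->a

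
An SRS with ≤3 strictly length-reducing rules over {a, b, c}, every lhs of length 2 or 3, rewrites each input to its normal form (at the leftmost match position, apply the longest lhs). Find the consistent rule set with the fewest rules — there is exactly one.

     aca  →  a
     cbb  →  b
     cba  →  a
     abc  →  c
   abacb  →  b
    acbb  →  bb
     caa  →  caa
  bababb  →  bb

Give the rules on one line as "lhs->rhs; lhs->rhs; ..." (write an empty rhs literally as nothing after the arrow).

ab->; ac->; cb->

  | aca => a
  | cbb => b
  | cba => a
  | abc => c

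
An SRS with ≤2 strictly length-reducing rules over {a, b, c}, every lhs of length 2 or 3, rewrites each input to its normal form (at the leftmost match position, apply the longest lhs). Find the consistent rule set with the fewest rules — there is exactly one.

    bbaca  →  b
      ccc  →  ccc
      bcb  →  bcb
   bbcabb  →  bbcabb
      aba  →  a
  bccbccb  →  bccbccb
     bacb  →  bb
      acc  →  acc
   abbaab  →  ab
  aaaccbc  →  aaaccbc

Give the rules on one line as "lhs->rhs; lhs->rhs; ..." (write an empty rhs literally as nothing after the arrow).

  | bbaca => bba => b
  | ccc
  | bcb
  | bbcabb

ba->; bac->b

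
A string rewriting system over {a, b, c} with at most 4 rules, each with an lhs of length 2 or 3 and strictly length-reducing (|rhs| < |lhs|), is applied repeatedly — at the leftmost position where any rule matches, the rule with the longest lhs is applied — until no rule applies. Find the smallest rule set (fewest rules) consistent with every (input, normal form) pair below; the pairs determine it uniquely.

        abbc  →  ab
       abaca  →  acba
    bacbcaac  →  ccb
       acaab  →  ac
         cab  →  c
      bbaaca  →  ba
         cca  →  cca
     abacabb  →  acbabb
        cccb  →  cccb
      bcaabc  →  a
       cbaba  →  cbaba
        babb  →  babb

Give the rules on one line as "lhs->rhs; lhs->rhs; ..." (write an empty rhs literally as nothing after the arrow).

aa->a; bac->cb; bc->; cab->c

  | abbc => ab
  | abaca => acba
  | bacbcaac => cbbcaac => cbaac => cbac => ccb
  | acaab => acab => ac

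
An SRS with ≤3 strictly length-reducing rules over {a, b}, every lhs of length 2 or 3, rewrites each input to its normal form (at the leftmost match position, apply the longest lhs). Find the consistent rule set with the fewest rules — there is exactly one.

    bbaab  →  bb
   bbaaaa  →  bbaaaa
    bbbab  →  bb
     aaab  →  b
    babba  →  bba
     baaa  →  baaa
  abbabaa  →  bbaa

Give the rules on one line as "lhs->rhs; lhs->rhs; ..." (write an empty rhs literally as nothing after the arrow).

  | bbaab => bbab => bbb => bb
  | bbaaaa
  | bbbab => bbab => bbb => bb
  | aaab => aab => ab => b

ab->b; bbb->bb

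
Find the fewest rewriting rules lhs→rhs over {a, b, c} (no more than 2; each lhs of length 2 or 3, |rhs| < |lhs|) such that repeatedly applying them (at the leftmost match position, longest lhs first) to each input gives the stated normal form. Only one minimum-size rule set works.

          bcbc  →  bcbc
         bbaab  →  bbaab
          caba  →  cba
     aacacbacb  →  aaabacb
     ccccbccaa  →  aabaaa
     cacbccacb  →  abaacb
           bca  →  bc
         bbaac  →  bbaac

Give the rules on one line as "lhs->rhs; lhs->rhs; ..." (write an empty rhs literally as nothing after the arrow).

ca->c; cc->a

  | bcbc
  | bbaab
  | caba => cba
  | aacacbacb => aaccbacb => aaabacb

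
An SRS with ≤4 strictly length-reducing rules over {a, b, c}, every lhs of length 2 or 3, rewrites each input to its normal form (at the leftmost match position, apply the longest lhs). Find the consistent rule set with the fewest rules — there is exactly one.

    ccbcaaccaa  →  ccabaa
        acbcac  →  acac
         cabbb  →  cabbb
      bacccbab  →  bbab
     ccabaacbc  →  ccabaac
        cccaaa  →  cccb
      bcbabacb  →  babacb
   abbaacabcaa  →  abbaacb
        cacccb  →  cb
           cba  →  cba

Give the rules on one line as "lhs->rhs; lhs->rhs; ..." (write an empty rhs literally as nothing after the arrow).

  | ccbcaaccaa => ccaaccaa => ccabaa
  | acbcac => acac
  | cabbb
  | bacccbab => bbcbab => bbab

aaa->b; acc->b; bc->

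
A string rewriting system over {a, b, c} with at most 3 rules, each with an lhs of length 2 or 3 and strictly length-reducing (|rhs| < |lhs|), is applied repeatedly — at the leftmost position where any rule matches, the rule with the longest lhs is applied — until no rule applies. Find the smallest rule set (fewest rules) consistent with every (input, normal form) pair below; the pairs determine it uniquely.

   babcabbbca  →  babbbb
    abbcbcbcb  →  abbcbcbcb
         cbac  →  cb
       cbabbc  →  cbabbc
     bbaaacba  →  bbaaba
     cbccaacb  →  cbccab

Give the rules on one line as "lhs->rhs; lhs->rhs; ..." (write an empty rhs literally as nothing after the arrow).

ac->; bca->b

  | babcabbbca => babbbbca => babbbb
  | abbcbcbcb
  | cbac => cb
  | cbabbc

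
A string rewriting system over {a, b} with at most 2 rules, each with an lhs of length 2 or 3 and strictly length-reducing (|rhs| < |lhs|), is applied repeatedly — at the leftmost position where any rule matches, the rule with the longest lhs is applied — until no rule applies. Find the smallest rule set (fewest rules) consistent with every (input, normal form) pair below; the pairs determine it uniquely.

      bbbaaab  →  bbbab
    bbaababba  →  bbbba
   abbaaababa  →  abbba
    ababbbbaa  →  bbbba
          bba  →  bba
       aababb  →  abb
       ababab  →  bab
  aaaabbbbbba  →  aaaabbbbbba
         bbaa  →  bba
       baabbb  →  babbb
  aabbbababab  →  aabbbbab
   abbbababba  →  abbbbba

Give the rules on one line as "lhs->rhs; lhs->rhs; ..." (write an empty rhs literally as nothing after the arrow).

  | bbbaaab => bbbaab => bbbab
  | bbaababba => bbababba => bbbba
  | abbaaababa => abbaababa => abbababa => abbba
  | ababbbbaa => bbbbaa => bbbba

aba->; baa->ba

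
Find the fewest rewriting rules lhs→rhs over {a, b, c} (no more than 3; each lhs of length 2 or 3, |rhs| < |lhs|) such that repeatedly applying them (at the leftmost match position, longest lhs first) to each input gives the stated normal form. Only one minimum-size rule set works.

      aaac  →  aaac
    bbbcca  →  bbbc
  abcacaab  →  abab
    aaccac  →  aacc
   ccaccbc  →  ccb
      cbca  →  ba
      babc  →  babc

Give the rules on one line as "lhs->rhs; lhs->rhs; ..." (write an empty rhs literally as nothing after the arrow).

  | aaac
  | bbbcca => bbbc
  | abcacaab => abcaab => abab
  | aaccac => aacc

ca->; cbc->b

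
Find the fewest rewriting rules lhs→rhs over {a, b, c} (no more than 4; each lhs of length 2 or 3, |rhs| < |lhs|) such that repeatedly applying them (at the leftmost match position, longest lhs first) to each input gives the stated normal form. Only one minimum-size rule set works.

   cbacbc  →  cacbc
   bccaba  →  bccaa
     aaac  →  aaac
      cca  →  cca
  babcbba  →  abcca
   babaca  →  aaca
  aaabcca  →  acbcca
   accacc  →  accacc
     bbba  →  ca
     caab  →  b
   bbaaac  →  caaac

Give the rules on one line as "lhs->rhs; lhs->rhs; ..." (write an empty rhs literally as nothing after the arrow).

  | cbacbc => cacbc
  | bccaba => bccaa
  | aaac
  | cca

aab->cb; ba->a; bb->c; ccb->b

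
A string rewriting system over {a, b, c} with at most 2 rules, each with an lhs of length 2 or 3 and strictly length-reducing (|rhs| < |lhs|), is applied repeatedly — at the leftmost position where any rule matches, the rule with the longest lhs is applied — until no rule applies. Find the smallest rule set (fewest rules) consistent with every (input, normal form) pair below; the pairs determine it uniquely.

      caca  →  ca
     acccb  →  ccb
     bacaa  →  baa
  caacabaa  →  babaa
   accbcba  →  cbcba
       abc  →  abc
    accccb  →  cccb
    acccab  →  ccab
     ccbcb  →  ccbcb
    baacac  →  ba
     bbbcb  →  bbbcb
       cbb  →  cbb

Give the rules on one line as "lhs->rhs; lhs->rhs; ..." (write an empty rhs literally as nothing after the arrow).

  | caca => ca
  | acccb => ccb
  | bacaa => baa
  | caacabaa => bacabaa => babaa

ac->; caa->ba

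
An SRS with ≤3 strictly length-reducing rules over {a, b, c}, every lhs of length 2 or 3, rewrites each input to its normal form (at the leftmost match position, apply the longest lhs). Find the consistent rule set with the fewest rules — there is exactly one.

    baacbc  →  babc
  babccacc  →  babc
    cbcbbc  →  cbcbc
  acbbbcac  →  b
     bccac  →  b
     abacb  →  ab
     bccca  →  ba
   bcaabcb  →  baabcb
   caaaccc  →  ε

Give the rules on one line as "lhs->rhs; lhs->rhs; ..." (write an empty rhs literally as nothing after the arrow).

  | baacbc => babc
  | babccacc => babcacc => babacc => babc
  | cbcbbc => cbcbc
  | acbbbcac => bbbcac => bbcac => bcac => bac => b

ac->; bb->b; ca->a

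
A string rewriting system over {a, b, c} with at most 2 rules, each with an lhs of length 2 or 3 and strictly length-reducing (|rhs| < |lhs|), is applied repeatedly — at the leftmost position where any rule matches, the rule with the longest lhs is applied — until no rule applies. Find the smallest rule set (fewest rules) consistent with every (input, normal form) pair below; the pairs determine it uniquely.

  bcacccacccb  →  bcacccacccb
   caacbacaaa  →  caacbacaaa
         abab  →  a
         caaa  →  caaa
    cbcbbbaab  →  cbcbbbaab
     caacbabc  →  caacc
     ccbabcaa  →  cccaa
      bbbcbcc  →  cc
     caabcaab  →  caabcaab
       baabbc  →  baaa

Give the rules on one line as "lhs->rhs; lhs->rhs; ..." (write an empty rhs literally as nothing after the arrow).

bab->; bbc->a

  | bcacccacccb
  | caacbacaaa
  | abab => a
  | caaa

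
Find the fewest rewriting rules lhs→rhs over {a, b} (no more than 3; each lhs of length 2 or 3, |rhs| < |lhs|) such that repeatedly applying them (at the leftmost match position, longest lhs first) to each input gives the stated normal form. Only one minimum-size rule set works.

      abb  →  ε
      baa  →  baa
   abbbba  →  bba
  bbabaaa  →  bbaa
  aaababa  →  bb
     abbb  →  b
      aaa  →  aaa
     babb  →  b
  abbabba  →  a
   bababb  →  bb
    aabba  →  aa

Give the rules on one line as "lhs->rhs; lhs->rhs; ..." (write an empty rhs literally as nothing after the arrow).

aba->bb; abb->; bbb->bb

  | abb => ε
  | baa
  | abbbba => bba
  | bbabaaa => bbbbaa => bbbaa => bbaa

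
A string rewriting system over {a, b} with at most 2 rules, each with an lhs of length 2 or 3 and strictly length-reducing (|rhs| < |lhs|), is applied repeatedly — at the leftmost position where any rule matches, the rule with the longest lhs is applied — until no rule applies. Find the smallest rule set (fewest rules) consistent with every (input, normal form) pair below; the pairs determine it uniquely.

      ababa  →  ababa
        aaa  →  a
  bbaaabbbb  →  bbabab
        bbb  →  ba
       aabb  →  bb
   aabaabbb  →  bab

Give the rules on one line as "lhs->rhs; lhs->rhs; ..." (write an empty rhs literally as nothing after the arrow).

  | ababa
  | aaa => a
  | bbaaabbbb => bbabbbb => bbabab
  | bbb => ba

aa->; bbb->ba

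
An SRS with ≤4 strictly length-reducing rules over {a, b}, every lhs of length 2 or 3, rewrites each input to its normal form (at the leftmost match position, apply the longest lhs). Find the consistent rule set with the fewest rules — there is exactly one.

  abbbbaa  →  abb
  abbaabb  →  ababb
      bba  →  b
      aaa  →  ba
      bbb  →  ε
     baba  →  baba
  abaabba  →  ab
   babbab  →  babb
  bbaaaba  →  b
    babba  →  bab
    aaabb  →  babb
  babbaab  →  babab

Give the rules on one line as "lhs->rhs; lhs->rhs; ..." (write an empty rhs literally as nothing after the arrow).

aa->b; aab->aa; bba->b; bbb->

  | abbbbaa => abaa => abb
  | abbaabb => ababb
  | bba => b
  | aaa => ba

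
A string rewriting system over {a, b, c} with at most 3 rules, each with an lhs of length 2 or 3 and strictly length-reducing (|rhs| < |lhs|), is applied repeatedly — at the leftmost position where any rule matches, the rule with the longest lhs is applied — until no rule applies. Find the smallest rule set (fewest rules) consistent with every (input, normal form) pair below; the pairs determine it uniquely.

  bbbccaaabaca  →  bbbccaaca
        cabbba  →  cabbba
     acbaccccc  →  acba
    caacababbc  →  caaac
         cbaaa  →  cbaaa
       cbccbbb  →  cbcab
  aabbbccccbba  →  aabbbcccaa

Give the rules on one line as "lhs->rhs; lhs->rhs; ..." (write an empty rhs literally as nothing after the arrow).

  | bbbccaaabaca => bbbccaaca
  | cabbba
  | acbaccccc => acbacccc => acbaccc => acbacc => acbac => acba
  | caacababbc => caacbbc => caaac

aba->; bac->ba; cbb->a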